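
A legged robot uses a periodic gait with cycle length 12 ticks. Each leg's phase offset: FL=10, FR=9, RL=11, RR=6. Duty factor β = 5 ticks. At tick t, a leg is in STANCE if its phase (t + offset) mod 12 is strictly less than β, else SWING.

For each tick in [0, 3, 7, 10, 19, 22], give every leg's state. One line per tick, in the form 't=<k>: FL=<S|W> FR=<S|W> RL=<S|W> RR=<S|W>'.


t=0: FL=W FR=W RL=W RR=W
t=3: FL=S FR=S RL=S RR=W
t=7: FL=W FR=S RL=W RR=S
t=10: FL=W FR=W RL=W RR=S
t=19: FL=W FR=S RL=W RR=S
t=22: FL=W FR=W RL=W RR=S

t=0: phase=(10,9,11,6) vs β=5 → FL=W FR=W RL=W RR=W
t=3: phase=(1,0,2,9) vs β=5 → FL=S FR=S RL=S RR=W
t=7: phase=(5,4,6,1) vs β=5 → FL=W FR=S RL=W RR=S
t=10: phase=(8,7,9,4) vs β=5 → FL=W FR=W RL=W RR=S
t=19: phase=(5,4,6,1) vs β=5 → FL=W FR=S RL=W RR=S
t=22: phase=(8,7,9,4) vs β=5 → FL=W FR=W RL=W RR=S


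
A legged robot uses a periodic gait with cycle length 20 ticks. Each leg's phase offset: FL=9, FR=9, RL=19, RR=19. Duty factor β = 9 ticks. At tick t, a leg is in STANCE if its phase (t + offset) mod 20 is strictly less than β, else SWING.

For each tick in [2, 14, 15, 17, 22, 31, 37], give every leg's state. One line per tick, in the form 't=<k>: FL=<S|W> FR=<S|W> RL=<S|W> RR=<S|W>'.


t=2: FL=W FR=W RL=S RR=S
t=14: FL=S FR=S RL=W RR=W
t=15: FL=S FR=S RL=W RR=W
t=17: FL=S FR=S RL=W RR=W
t=22: FL=W FR=W RL=S RR=S
t=31: FL=S FR=S RL=W RR=W
t=37: FL=S FR=S RL=W RR=W

t=2: phase=(11,11,1,1) vs β=9 → FL=W FR=W RL=S RR=S
t=14: phase=(3,3,13,13) vs β=9 → FL=S FR=S RL=W RR=W
t=15: phase=(4,4,14,14) vs β=9 → FL=S FR=S RL=W RR=W
t=17: phase=(6,6,16,16) vs β=9 → FL=S FR=S RL=W RR=W
t=22: phase=(11,11,1,1) vs β=9 → FL=W FR=W RL=S RR=S
t=31: phase=(0,0,10,10) vs β=9 → FL=S FR=S RL=W RR=W
t=37: phase=(6,6,16,16) vs β=9 → FL=S FR=S RL=W RR=W


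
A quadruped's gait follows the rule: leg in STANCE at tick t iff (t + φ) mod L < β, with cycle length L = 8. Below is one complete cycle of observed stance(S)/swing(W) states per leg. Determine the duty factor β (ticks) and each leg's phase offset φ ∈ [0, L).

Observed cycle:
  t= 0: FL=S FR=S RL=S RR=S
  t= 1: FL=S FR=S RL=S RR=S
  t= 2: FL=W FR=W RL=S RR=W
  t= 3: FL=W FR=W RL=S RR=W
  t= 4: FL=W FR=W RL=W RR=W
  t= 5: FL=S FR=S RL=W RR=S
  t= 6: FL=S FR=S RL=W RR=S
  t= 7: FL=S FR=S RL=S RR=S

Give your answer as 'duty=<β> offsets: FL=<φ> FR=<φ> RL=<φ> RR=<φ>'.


duty β = stance ticks per leg = 5
FL: stance ticks = 5; W→S at t=5 → φ=3
FR: stance ticks = 5; W→S at t=5 → φ=3
RL: stance ticks = 5; W→S at t=7 → φ=1
RR: stance ticks = 5; W→S at t=5 → φ=3

duty=5 offsets: FL=3 FR=3 RL=1 RR=3


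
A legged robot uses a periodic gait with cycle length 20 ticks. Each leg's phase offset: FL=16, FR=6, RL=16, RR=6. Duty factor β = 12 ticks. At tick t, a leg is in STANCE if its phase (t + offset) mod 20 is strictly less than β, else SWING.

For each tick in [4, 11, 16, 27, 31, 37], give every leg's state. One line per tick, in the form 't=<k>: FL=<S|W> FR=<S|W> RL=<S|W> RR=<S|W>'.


t=4: phase=(0,10,0,10) vs β=12 → FL=S FR=S RL=S RR=S
t=11: phase=(7,17,7,17) vs β=12 → FL=S FR=W RL=S RR=W
t=16: phase=(12,2,12,2) vs β=12 → FL=W FR=S RL=W RR=S
t=27: phase=(3,13,3,13) vs β=12 → FL=S FR=W RL=S RR=W
t=31: phase=(7,17,7,17) vs β=12 → FL=S FR=W RL=S RR=W
t=37: phase=(13,3,13,3) vs β=12 → FL=W FR=S RL=W RR=S

t=4: FL=S FR=S RL=S RR=S
t=11: FL=S FR=W RL=S RR=W
t=16: FL=W FR=S RL=W RR=S
t=27: FL=S FR=W RL=S RR=W
t=31: FL=S FR=W RL=S RR=W
t=37: FL=W FR=S RL=W RR=S


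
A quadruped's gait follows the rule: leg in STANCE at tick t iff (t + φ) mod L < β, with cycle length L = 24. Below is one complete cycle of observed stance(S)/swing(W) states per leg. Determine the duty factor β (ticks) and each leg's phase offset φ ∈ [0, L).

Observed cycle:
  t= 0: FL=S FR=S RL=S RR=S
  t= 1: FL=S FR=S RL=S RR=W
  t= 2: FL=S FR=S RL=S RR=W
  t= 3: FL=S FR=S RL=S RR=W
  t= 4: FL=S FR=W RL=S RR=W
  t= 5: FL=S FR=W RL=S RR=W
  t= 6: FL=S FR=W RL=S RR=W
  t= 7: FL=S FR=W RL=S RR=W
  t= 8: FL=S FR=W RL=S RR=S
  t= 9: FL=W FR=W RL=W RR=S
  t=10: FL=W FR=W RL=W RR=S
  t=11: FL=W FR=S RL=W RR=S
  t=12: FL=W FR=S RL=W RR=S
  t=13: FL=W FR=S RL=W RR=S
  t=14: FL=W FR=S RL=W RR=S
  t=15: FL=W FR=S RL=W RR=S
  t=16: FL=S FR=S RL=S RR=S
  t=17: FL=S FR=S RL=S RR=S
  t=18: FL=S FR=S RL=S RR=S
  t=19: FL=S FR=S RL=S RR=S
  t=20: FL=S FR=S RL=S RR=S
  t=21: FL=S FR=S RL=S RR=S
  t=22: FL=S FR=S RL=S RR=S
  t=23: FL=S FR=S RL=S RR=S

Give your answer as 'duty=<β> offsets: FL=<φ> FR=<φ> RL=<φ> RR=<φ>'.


duty=17 offsets: FL=8 FR=13 RL=8 RR=16

duty β = stance ticks per leg = 17
FL: stance ticks = 17; W→S at t=16 → φ=8
FR: stance ticks = 17; W→S at t=11 → φ=13
RL: stance ticks = 17; W→S at t=16 → φ=8
RR: stance ticks = 17; W→S at t=8 → φ=16


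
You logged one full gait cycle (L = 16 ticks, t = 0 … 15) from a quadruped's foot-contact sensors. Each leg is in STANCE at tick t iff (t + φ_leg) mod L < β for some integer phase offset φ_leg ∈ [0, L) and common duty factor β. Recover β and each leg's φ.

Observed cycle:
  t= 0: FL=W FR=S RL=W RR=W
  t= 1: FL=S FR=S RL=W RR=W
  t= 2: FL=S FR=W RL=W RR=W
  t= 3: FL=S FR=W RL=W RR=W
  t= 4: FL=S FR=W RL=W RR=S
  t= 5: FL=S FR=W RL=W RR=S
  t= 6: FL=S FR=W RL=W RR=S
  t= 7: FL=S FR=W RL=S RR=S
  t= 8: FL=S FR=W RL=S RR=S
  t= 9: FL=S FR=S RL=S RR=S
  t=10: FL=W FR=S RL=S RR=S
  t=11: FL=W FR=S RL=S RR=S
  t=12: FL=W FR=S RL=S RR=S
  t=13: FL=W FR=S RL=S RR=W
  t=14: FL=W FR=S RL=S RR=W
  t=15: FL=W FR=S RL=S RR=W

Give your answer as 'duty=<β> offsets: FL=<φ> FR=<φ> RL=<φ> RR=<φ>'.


duty β = stance ticks per leg = 9
FL: stance ticks = 9; W→S at t=1 → φ=15
FR: stance ticks = 9; W→S at t=9 → φ=7
RL: stance ticks = 9; W→S at t=7 → φ=9
RR: stance ticks = 9; W→S at t=4 → φ=12

duty=9 offsets: FL=15 FR=7 RL=9 RR=12


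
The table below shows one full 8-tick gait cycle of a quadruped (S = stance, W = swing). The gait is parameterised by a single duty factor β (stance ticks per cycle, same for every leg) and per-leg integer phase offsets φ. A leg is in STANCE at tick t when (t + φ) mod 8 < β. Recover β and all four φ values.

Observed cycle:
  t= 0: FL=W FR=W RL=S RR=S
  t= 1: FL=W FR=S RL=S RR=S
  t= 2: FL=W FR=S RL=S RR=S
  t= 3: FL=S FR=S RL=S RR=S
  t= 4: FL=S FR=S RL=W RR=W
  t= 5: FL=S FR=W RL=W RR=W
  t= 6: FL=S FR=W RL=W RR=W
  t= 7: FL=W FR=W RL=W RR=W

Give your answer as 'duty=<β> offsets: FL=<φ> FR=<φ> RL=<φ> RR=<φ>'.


duty=4 offsets: FL=5 FR=7 RL=0 RR=0

duty β = stance ticks per leg = 4
FL: stance ticks = 4; W→S at t=3 → φ=5
FR: stance ticks = 4; W→S at t=1 → φ=7
RL: stance ticks = 4; W→S at t=0 → φ=0
RR: stance ticks = 4; W→S at t=0 → φ=0


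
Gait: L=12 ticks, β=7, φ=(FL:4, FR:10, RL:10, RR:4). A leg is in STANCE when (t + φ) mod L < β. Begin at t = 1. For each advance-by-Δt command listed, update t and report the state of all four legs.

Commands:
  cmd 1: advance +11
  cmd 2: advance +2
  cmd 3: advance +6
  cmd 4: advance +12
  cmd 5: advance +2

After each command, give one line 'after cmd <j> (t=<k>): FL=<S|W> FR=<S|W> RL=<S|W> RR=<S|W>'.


start t=1: FL=S FR=W RL=W RR=S
cmd 1: advance +11 → t=12, phase=(4,10,10,4) → FL=S FR=W RL=W RR=S
cmd 2: advance +2 → t=14, phase=(6,0,0,6) → FL=S FR=S RL=S RR=S
cmd 3: advance +6 → t=20, phase=(0,6,6,0) → FL=S FR=S RL=S RR=S
cmd 4: advance +12 → t=32, phase=(0,6,6,0) → FL=S FR=S RL=S RR=S
cmd 5: advance +2 → t=34, phase=(2,8,8,2) → FL=S FR=W RL=W RR=S

after cmd 1 (t=12): FL=S FR=W RL=W RR=S
after cmd 2 (t=14): FL=S FR=S RL=S RR=S
after cmd 3 (t=20): FL=S FR=S RL=S RR=S
after cmd 4 (t=32): FL=S FR=S RL=S RR=S
after cmd 5 (t=34): FL=S FR=W RL=W RR=S


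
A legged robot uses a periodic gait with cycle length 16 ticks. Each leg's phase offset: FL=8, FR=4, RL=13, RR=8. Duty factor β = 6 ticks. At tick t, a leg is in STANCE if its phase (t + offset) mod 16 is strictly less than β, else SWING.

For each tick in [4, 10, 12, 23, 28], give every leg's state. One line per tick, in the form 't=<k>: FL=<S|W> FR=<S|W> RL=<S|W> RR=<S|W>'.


t=4: FL=W FR=W RL=S RR=W
t=10: FL=S FR=W RL=W RR=S
t=12: FL=S FR=S RL=W RR=S
t=23: FL=W FR=W RL=S RR=W
t=28: FL=S FR=S RL=W RR=S

t=4: phase=(12,8,1,12) vs β=6 → FL=W FR=W RL=S RR=W
t=10: phase=(2,14,7,2) vs β=6 → FL=S FR=W RL=W RR=S
t=12: phase=(4,0,9,4) vs β=6 → FL=S FR=S RL=W RR=S
t=23: phase=(15,11,4,15) vs β=6 → FL=W FR=W RL=S RR=W
t=28: phase=(4,0,9,4) vs β=6 → FL=S FR=S RL=W RR=S


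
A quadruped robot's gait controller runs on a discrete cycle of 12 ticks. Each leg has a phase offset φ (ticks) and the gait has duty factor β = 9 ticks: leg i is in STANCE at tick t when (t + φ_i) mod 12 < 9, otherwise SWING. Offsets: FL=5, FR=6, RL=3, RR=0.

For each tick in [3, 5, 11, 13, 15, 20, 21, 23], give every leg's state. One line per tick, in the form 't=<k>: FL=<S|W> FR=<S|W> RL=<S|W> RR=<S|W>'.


t=3: phase=(8,9,6,3) vs β=9 → FL=S FR=W RL=S RR=S
t=5: phase=(10,11,8,5) vs β=9 → FL=W FR=W RL=S RR=S
t=11: phase=(4,5,2,11) vs β=9 → FL=S FR=S RL=S RR=W
t=13: phase=(6,7,4,1) vs β=9 → FL=S FR=S RL=S RR=S
t=15: phase=(8,9,6,3) vs β=9 → FL=S FR=W RL=S RR=S
t=20: phase=(1,2,11,8) vs β=9 → FL=S FR=S RL=W RR=S
t=21: phase=(2,3,0,9) vs β=9 → FL=S FR=S RL=S RR=W
t=23: phase=(4,5,2,11) vs β=9 → FL=S FR=S RL=S RR=W

t=3: FL=S FR=W RL=S RR=S
t=5: FL=W FR=W RL=S RR=S
t=11: FL=S FR=S RL=S RR=W
t=13: FL=S FR=S RL=S RR=S
t=15: FL=S FR=W RL=S RR=S
t=20: FL=S FR=S RL=W RR=S
t=21: FL=S FR=S RL=S RR=W
t=23: FL=S FR=S RL=S RR=W


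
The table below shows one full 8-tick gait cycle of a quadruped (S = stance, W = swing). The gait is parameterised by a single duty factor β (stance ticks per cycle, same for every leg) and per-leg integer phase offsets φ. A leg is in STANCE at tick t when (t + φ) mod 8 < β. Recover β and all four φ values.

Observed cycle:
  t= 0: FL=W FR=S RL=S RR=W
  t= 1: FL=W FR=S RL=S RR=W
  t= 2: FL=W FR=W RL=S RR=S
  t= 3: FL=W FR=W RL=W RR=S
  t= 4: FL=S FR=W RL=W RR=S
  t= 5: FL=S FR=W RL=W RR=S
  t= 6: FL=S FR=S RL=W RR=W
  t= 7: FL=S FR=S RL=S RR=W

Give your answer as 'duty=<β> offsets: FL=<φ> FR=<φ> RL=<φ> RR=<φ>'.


duty=4 offsets: FL=4 FR=2 RL=1 RR=6

duty β = stance ticks per leg = 4
FL: stance ticks = 4; W→S at t=4 → φ=4
FR: stance ticks = 4; W→S at t=6 → φ=2
RL: stance ticks = 4; W→S at t=7 → φ=1
RR: stance ticks = 4; W→S at t=2 → φ=6


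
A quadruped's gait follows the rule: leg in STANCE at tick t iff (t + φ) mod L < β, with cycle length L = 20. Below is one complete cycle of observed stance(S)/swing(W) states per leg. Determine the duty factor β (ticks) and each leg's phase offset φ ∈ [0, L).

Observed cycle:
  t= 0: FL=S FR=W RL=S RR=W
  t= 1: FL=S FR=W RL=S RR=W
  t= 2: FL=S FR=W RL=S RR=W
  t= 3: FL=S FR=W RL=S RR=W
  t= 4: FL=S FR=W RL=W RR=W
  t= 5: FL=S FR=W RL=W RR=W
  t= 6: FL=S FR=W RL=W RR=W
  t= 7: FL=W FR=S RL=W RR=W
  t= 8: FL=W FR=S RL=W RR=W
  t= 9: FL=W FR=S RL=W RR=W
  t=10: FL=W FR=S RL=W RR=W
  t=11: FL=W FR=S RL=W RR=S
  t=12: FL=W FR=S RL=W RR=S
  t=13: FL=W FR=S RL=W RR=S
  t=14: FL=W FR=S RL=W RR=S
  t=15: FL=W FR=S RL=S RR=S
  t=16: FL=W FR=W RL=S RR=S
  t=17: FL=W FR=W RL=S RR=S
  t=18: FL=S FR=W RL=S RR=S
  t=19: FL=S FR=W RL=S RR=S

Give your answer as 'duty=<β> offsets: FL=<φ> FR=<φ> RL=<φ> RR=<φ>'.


duty=9 offsets: FL=2 FR=13 RL=5 RR=9

duty β = stance ticks per leg = 9
FL: stance ticks = 9; W→S at t=18 → φ=2
FR: stance ticks = 9; W→S at t=7 → φ=13
RL: stance ticks = 9; W→S at t=15 → φ=5
RR: stance ticks = 9; W→S at t=11 → φ=9


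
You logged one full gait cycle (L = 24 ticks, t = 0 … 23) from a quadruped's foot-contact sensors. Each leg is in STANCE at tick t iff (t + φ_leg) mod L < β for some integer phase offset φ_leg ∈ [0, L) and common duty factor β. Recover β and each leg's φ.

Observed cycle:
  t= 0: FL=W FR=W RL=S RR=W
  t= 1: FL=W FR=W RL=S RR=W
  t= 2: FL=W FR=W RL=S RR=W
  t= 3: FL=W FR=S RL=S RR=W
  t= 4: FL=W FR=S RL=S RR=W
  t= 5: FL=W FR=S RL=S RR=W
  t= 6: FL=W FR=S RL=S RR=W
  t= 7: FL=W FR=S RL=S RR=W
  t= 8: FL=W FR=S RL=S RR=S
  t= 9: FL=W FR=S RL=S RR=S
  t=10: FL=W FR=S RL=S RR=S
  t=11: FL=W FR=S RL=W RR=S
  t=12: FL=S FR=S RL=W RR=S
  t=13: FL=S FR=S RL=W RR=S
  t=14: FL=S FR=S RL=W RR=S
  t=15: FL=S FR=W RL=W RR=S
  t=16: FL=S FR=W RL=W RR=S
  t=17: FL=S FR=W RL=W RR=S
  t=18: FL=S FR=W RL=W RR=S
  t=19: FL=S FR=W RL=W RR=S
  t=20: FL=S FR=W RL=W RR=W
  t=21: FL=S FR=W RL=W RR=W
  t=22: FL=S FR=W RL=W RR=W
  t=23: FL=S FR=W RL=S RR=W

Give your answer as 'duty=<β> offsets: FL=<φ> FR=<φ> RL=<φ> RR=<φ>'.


duty β = stance ticks per leg = 12
FL: stance ticks = 12; W→S at t=12 → φ=12
FR: stance ticks = 12; W→S at t=3 → φ=21
RL: stance ticks = 12; W→S at t=23 → φ=1
RR: stance ticks = 12; W→S at t=8 → φ=16

duty=12 offsets: FL=12 FR=21 RL=1 RR=16


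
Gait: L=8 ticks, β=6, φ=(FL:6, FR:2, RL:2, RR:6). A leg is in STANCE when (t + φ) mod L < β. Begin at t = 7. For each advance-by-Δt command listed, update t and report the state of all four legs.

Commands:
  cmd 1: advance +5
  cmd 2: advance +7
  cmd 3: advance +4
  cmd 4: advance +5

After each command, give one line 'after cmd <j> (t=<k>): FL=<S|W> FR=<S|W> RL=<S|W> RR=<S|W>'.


start t=7: FL=S FR=S RL=S RR=S
cmd 1: advance +5 → t=12, phase=(2,6,6,2) → FL=S FR=W RL=W RR=S
cmd 2: advance +7 → t=19, phase=(1,5,5,1) → FL=S FR=S RL=S RR=S
cmd 3: advance +4 → t=23, phase=(5,1,1,5) → FL=S FR=S RL=S RR=S
cmd 4: advance +5 → t=28, phase=(2,6,6,2) → FL=S FR=W RL=W RR=S

after cmd 1 (t=12): FL=S FR=W RL=W RR=S
after cmd 2 (t=19): FL=S FR=S RL=S RR=S
after cmd 3 (t=23): FL=S FR=S RL=S RR=S
after cmd 4 (t=28): FL=S FR=W RL=W RR=S


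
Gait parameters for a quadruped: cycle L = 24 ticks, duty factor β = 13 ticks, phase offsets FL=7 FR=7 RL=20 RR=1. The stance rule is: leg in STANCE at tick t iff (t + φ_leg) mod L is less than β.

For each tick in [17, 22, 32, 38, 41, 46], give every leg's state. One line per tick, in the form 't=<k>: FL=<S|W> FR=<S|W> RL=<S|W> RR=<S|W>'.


t=17: phase=(0,0,13,18) vs β=13 → FL=S FR=S RL=W RR=W
t=22: phase=(5,5,18,23) vs β=13 → FL=S FR=S RL=W RR=W
t=32: phase=(15,15,4,9) vs β=13 → FL=W FR=W RL=S RR=S
t=38: phase=(21,21,10,15) vs β=13 → FL=W FR=W RL=S RR=W
t=41: phase=(0,0,13,18) vs β=13 → FL=S FR=S RL=W RR=W
t=46: phase=(5,5,18,23) vs β=13 → FL=S FR=S RL=W RR=W

t=17: FL=S FR=S RL=W RR=W
t=22: FL=S FR=S RL=W RR=W
t=32: FL=W FR=W RL=S RR=S
t=38: FL=W FR=W RL=S RR=W
t=41: FL=S FR=S RL=W RR=W
t=46: FL=S FR=S RL=W RR=W


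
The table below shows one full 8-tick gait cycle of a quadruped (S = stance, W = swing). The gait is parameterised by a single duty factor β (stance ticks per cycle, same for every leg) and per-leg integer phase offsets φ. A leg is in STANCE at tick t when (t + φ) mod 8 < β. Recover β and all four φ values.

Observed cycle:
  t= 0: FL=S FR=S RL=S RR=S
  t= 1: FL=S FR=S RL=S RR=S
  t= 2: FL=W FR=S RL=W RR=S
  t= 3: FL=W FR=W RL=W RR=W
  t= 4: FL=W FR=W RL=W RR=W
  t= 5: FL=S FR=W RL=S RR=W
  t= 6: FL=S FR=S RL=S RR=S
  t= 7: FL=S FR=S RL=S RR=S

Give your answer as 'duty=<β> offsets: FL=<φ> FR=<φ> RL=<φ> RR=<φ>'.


duty=5 offsets: FL=3 FR=2 RL=3 RR=2

duty β = stance ticks per leg = 5
FL: stance ticks = 5; W→S at t=5 → φ=3
FR: stance ticks = 5; W→S at t=6 → φ=2
RL: stance ticks = 5; W→S at t=5 → φ=3
RR: stance ticks = 5; W→S at t=6 → φ=2


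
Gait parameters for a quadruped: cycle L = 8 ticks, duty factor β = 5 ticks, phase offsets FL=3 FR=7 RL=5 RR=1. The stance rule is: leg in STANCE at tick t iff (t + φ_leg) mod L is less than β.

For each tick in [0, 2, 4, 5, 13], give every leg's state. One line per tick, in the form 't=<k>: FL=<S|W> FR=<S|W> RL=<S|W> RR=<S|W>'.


t=0: phase=(3,7,5,1) vs β=5 → FL=S FR=W RL=W RR=S
t=2: phase=(5,1,7,3) vs β=5 → FL=W FR=S RL=W RR=S
t=4: phase=(7,3,1,5) vs β=5 → FL=W FR=S RL=S RR=W
t=5: phase=(0,4,2,6) vs β=5 → FL=S FR=S RL=S RR=W
t=13: phase=(0,4,2,6) vs β=5 → FL=S FR=S RL=S RR=W

t=0: FL=S FR=W RL=W RR=S
t=2: FL=W FR=S RL=W RR=S
t=4: FL=W FR=S RL=S RR=W
t=5: FL=S FR=S RL=S RR=W
t=13: FL=S FR=S RL=S RR=W


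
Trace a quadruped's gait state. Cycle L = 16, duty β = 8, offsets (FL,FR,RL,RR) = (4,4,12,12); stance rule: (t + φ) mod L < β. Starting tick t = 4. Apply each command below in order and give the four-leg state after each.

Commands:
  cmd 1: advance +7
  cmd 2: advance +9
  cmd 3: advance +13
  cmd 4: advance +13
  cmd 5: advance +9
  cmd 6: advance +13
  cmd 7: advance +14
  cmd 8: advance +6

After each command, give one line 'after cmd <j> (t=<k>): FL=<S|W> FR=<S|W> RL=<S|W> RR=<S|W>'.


after cmd 1 (t=11): FL=W FR=W RL=S RR=S
after cmd 2 (t=20): FL=W FR=W RL=S RR=S
after cmd 3 (t=33): FL=S FR=S RL=W RR=W
after cmd 4 (t=46): FL=S FR=S RL=W RR=W
after cmd 5 (t=55): FL=W FR=W RL=S RR=S
after cmd 6 (t=68): FL=W FR=W RL=S RR=S
after cmd 7 (t=82): FL=S FR=S RL=W RR=W
after cmd 8 (t=88): FL=W FR=W RL=S RR=S

start t=4: FL=W FR=W RL=S RR=S
cmd 1: advance +7 → t=11, phase=(15,15,7,7) → FL=W FR=W RL=S RR=S
cmd 2: advance +9 → t=20, phase=(8,8,0,0) → FL=W FR=W RL=S RR=S
cmd 3: advance +13 → t=33, phase=(5,5,13,13) → FL=S FR=S RL=W RR=W
cmd 4: advance +13 → t=46, phase=(2,2,10,10) → FL=S FR=S RL=W RR=W
cmd 5: advance +9 → t=55, phase=(11,11,3,3) → FL=W FR=W RL=S RR=S
cmd 6: advance +13 → t=68, phase=(8,8,0,0) → FL=W FR=W RL=S RR=S
cmd 7: advance +14 → t=82, phase=(6,6,14,14) → FL=S FR=S RL=W RR=W
cmd 8: advance +6 → t=88, phase=(12,12,4,4) → FL=W FR=W RL=S RR=S


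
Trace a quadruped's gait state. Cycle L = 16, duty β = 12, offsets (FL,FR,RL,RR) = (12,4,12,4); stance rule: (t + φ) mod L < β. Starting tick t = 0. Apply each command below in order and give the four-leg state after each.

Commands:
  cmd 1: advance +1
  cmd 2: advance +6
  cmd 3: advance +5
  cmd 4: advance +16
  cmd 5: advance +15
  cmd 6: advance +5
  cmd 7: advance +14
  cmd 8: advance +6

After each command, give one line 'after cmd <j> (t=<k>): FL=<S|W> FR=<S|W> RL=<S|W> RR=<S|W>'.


after cmd 1 (t=1): FL=W FR=S RL=W RR=S
after cmd 2 (t=7): FL=S FR=S RL=S RR=S
after cmd 3 (t=12): FL=S FR=S RL=S RR=S
after cmd 4 (t=28): FL=S FR=S RL=S RR=S
after cmd 5 (t=43): FL=S FR=W RL=S RR=W
after cmd 6 (t=48): FL=W FR=S RL=W RR=S
after cmd 7 (t=62): FL=S FR=S RL=S RR=S
after cmd 8 (t=68): FL=S FR=S RL=S RR=S

start t=0: FL=W FR=S RL=W RR=S
cmd 1: advance +1 → t=1, phase=(13,5,13,5) → FL=W FR=S RL=W RR=S
cmd 2: advance +6 → t=7, phase=(3,11,3,11) → FL=S FR=S RL=S RR=S
cmd 3: advance +5 → t=12, phase=(8,0,8,0) → FL=S FR=S RL=S RR=S
cmd 4: advance +16 → t=28, phase=(8,0,8,0) → FL=S FR=S RL=S RR=S
cmd 5: advance +15 → t=43, phase=(7,15,7,15) → FL=S FR=W RL=S RR=W
cmd 6: advance +5 → t=48, phase=(12,4,12,4) → FL=W FR=S RL=W RR=S
cmd 7: advance +14 → t=62, phase=(10,2,10,2) → FL=S FR=S RL=S RR=S
cmd 8: advance +6 → t=68, phase=(0,8,0,8) → FL=S FR=S RL=S RR=S


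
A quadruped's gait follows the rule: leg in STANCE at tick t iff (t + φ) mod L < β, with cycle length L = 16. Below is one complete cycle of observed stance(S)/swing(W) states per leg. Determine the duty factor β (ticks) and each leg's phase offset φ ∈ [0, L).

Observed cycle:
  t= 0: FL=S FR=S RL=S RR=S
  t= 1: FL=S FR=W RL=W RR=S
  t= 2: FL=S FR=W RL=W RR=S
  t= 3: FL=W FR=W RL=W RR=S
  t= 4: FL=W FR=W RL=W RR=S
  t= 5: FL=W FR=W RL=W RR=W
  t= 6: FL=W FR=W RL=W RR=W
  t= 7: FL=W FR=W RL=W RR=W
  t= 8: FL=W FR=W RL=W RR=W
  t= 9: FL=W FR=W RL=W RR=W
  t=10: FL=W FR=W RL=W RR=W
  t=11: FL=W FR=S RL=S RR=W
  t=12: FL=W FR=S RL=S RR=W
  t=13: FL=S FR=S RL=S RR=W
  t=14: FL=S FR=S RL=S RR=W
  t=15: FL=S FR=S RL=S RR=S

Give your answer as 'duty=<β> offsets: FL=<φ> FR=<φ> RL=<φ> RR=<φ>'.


duty=6 offsets: FL=3 FR=5 RL=5 RR=1

duty β = stance ticks per leg = 6
FL: stance ticks = 6; W→S at t=13 → φ=3
FR: stance ticks = 6; W→S at t=11 → φ=5
RL: stance ticks = 6; W→S at t=11 → φ=5
RR: stance ticks = 6; W→S at t=15 → φ=1


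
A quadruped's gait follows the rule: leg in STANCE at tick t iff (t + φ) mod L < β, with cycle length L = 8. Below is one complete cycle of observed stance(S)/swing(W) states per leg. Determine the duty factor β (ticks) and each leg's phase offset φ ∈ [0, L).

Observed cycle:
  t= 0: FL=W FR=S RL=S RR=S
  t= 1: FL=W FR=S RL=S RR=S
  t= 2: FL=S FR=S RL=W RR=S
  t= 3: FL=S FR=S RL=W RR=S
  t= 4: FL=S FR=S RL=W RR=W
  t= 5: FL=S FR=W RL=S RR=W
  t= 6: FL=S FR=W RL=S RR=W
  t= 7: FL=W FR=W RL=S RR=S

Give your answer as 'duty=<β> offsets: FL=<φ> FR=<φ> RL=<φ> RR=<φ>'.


duty=5 offsets: FL=6 FR=0 RL=3 RR=1

duty β = stance ticks per leg = 5
FL: stance ticks = 5; W→S at t=2 → φ=6
FR: stance ticks = 5; W→S at t=0 → φ=0
RL: stance ticks = 5; W→S at t=5 → φ=3
RR: stance ticks = 5; W→S at t=7 → φ=1


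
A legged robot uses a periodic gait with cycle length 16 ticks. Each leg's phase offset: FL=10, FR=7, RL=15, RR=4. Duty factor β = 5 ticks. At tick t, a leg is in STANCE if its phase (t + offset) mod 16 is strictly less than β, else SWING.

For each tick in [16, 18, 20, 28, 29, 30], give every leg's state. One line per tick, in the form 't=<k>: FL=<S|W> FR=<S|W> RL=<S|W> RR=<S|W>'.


t=16: FL=W FR=W RL=W RR=S
t=18: FL=W FR=W RL=S RR=W
t=20: FL=W FR=W RL=S RR=W
t=28: FL=W FR=S RL=W RR=S
t=29: FL=W FR=S RL=W RR=S
t=30: FL=W FR=W RL=W RR=S

t=16: phase=(10,7,15,4) vs β=5 → FL=W FR=W RL=W RR=S
t=18: phase=(12,9,1,6) vs β=5 → FL=W FR=W RL=S RR=W
t=20: phase=(14,11,3,8) vs β=5 → FL=W FR=W RL=S RR=W
t=28: phase=(6,3,11,0) vs β=5 → FL=W FR=S RL=W RR=S
t=29: phase=(7,4,12,1) vs β=5 → FL=W FR=S RL=W RR=S
t=30: phase=(8,5,13,2) vs β=5 → FL=W FR=W RL=W RR=S


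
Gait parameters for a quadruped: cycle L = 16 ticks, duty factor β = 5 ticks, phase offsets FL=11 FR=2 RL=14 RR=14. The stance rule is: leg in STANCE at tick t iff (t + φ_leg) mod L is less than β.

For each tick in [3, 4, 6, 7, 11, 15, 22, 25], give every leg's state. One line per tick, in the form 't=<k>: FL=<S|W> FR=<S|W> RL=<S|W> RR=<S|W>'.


t=3: FL=W FR=W RL=S RR=S
t=4: FL=W FR=W RL=S RR=S
t=6: FL=S FR=W RL=S RR=S
t=7: FL=S FR=W RL=W RR=W
t=11: FL=W FR=W RL=W RR=W
t=15: FL=W FR=S RL=W RR=W
t=22: FL=S FR=W RL=S RR=S
t=25: FL=S FR=W RL=W RR=W

t=3: phase=(14,5,1,1) vs β=5 → FL=W FR=W RL=S RR=S
t=4: phase=(15,6,2,2) vs β=5 → FL=W FR=W RL=S RR=S
t=6: phase=(1,8,4,4) vs β=5 → FL=S FR=W RL=S RR=S
t=7: phase=(2,9,5,5) vs β=5 → FL=S FR=W RL=W RR=W
t=11: phase=(6,13,9,9) vs β=5 → FL=W FR=W RL=W RR=W
t=15: phase=(10,1,13,13) vs β=5 → FL=W FR=S RL=W RR=W
t=22: phase=(1,8,4,4) vs β=5 → FL=S FR=W RL=S RR=S
t=25: phase=(4,11,7,7) vs β=5 → FL=S FR=W RL=W RR=W


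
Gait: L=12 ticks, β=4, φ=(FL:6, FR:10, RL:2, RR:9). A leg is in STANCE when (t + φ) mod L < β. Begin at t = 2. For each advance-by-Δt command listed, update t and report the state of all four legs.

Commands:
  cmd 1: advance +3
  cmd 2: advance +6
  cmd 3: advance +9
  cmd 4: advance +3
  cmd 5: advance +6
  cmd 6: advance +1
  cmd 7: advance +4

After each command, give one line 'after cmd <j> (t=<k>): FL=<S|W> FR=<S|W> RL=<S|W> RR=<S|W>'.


start t=2: FL=W FR=S RL=W RR=W
cmd 1: advance +3 → t=5, phase=(11,3,7,2) → FL=W FR=S RL=W RR=S
cmd 2: advance +6 → t=11, phase=(5,9,1,8) → FL=W FR=W RL=S RR=W
cmd 3: advance +9 → t=20, phase=(2,6,10,5) → FL=S FR=W RL=W RR=W
cmd 4: advance +3 → t=23, phase=(5,9,1,8) → FL=W FR=W RL=S RR=W
cmd 5: advance +6 → t=29, phase=(11,3,7,2) → FL=W FR=S RL=W RR=S
cmd 6: advance +1 → t=30, phase=(0,4,8,3) → FL=S FR=W RL=W RR=S
cmd 7: advance +4 → t=34, phase=(4,8,0,7) → FL=W FR=W RL=S RR=W

after cmd 1 (t=5): FL=W FR=S RL=W RR=S
after cmd 2 (t=11): FL=W FR=W RL=S RR=W
after cmd 3 (t=20): FL=S FR=W RL=W RR=W
after cmd 4 (t=23): FL=W FR=W RL=S RR=W
after cmd 5 (t=29): FL=W FR=S RL=W RR=S
after cmd 6 (t=30): FL=S FR=W RL=W RR=S
after cmd 7 (t=34): FL=W FR=W RL=S RR=W


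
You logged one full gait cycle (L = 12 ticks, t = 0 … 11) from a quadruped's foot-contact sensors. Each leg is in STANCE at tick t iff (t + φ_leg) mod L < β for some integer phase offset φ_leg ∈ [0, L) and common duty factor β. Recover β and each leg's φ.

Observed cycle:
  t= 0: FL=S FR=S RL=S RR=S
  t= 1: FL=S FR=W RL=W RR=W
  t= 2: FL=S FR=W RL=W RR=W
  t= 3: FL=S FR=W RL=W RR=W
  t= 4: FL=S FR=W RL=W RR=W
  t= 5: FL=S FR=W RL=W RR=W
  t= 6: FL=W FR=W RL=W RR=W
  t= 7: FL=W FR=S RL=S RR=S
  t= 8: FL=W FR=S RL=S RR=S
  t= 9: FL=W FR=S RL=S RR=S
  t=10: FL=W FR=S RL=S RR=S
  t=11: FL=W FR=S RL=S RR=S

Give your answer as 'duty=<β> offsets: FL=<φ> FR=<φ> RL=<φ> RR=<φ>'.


duty β = stance ticks per leg = 6
FL: stance ticks = 6; W→S at t=0 → φ=0
FR: stance ticks = 6; W→S at t=7 → φ=5
RL: stance ticks = 6; W→S at t=7 → φ=5
RR: stance ticks = 6; W→S at t=7 → φ=5

duty=6 offsets: FL=0 FR=5 RL=5 RR=5


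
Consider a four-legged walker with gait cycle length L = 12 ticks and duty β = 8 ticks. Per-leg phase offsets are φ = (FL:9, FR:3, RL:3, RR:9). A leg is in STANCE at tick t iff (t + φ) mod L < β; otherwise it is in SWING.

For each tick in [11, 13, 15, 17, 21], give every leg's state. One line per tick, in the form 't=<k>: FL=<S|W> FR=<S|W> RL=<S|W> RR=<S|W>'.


t=11: phase=(8,2,2,8) vs β=8 → FL=W FR=S RL=S RR=W
t=13: phase=(10,4,4,10) vs β=8 → FL=W FR=S RL=S RR=W
t=15: phase=(0,6,6,0) vs β=8 → FL=S FR=S RL=S RR=S
t=17: phase=(2,8,8,2) vs β=8 → FL=S FR=W RL=W RR=S
t=21: phase=(6,0,0,6) vs β=8 → FL=S FR=S RL=S RR=S

t=11: FL=W FR=S RL=S RR=W
t=13: FL=W FR=S RL=S RR=W
t=15: FL=S FR=S RL=S RR=S
t=17: FL=S FR=W RL=W RR=S
t=21: FL=S FR=S RL=S RR=S


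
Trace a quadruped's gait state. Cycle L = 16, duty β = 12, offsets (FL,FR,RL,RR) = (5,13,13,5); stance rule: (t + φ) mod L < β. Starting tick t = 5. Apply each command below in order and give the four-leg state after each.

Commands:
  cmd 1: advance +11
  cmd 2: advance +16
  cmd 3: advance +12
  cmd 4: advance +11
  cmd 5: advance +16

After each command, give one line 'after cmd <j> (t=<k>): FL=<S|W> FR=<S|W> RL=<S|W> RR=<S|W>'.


start t=5: FL=S FR=S RL=S RR=S
cmd 1: advance +11 → t=16, phase=(5,13,13,5) → FL=S FR=W RL=W RR=S
cmd 2: advance +16 → t=32, phase=(5,13,13,5) → FL=S FR=W RL=W RR=S
cmd 3: advance +12 → t=44, phase=(1,9,9,1) → FL=S FR=S RL=S RR=S
cmd 4: advance +11 → t=55, phase=(12,4,4,12) → FL=W FR=S RL=S RR=W
cmd 5: advance +16 → t=71, phase=(12,4,4,12) → FL=W FR=S RL=S RR=W

after cmd 1 (t=16): FL=S FR=W RL=W RR=S
after cmd 2 (t=32): FL=S FR=W RL=W RR=S
after cmd 3 (t=44): FL=S FR=S RL=S RR=S
after cmd 4 (t=55): FL=W FR=S RL=S RR=W
after cmd 5 (t=71): FL=W FR=S RL=S RR=W


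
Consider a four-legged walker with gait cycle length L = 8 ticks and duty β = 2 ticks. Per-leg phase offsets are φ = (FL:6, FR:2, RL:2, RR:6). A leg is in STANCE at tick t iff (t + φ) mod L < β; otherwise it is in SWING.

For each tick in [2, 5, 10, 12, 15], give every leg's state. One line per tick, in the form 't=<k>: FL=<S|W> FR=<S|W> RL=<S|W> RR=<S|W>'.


t=2: FL=S FR=W RL=W RR=S
t=5: FL=W FR=W RL=W RR=W
t=10: FL=S FR=W RL=W RR=S
t=12: FL=W FR=W RL=W RR=W
t=15: FL=W FR=S RL=S RR=W

t=2: phase=(0,4,4,0) vs β=2 → FL=S FR=W RL=W RR=S
t=5: phase=(3,7,7,3) vs β=2 → FL=W FR=W RL=W RR=W
t=10: phase=(0,4,4,0) vs β=2 → FL=S FR=W RL=W RR=S
t=12: phase=(2,6,6,2) vs β=2 → FL=W FR=W RL=W RR=W
t=15: phase=(5,1,1,5) vs β=2 → FL=W FR=S RL=S RR=W


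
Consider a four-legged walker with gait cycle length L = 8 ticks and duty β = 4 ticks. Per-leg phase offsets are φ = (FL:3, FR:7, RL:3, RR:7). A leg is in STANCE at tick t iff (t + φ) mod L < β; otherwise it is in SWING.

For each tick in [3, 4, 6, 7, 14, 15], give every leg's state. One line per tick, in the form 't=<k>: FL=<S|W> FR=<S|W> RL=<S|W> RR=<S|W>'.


t=3: FL=W FR=S RL=W RR=S
t=4: FL=W FR=S RL=W RR=S
t=6: FL=S FR=W RL=S RR=W
t=7: FL=S FR=W RL=S RR=W
t=14: FL=S FR=W RL=S RR=W
t=15: FL=S FR=W RL=S RR=W

t=3: phase=(6,2,6,2) vs β=4 → FL=W FR=S RL=W RR=S
t=4: phase=(7,3,7,3) vs β=4 → FL=W FR=S RL=W RR=S
t=6: phase=(1,5,1,5) vs β=4 → FL=S FR=W RL=S RR=W
t=7: phase=(2,6,2,6) vs β=4 → FL=S FR=W RL=S RR=W
t=14: phase=(1,5,1,5) vs β=4 → FL=S FR=W RL=S RR=W
t=15: phase=(2,6,2,6) vs β=4 → FL=S FR=W RL=S RR=W


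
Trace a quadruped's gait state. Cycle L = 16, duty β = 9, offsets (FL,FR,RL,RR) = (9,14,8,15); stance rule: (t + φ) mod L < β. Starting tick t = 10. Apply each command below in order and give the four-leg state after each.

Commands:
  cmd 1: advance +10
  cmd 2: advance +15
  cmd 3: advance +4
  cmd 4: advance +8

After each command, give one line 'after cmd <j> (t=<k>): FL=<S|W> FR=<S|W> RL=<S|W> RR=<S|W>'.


start t=10: FL=S FR=S RL=S RR=W
cmd 1: advance +10 → t=20, phase=(13,2,12,3) → FL=W FR=S RL=W RR=S
cmd 2: advance +15 → t=35, phase=(12,1,11,2) → FL=W FR=S RL=W RR=S
cmd 3: advance +4 → t=39, phase=(0,5,15,6) → FL=S FR=S RL=W RR=S
cmd 4: advance +8 → t=47, phase=(8,13,7,14) → FL=S FR=W RL=S RR=W

after cmd 1 (t=20): FL=W FR=S RL=W RR=S
after cmd 2 (t=35): FL=W FR=S RL=W RR=S
after cmd 3 (t=39): FL=S FR=S RL=W RR=S
after cmd 4 (t=47): FL=S FR=W RL=S RR=W


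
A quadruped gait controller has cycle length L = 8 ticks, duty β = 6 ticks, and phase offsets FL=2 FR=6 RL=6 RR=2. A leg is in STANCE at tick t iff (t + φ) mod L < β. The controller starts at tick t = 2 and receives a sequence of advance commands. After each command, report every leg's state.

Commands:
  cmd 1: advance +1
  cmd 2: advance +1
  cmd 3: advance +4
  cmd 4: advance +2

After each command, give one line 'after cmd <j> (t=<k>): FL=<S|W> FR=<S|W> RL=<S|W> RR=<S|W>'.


start t=2: FL=S FR=S RL=S RR=S
cmd 1: advance +1 → t=3, phase=(5,1,1,5) → FL=S FR=S RL=S RR=S
cmd 2: advance +1 → t=4, phase=(6,2,2,6) → FL=W FR=S RL=S RR=W
cmd 3: advance +4 → t=8, phase=(2,6,6,2) → FL=S FR=W RL=W RR=S
cmd 4: advance +2 → t=10, phase=(4,0,0,4) → FL=S FR=S RL=S RR=S

after cmd 1 (t=3): FL=S FR=S RL=S RR=S
after cmd 2 (t=4): FL=W FR=S RL=S RR=W
after cmd 3 (t=8): FL=S FR=W RL=W RR=S
after cmd 4 (t=10): FL=S FR=S RL=S RR=S


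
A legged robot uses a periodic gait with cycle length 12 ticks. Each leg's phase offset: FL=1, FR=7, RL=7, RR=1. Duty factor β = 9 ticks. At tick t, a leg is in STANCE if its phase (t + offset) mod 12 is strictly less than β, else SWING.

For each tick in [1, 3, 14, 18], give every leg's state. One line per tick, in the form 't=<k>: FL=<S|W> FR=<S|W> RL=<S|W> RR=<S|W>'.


t=1: FL=S FR=S RL=S RR=S
t=3: FL=S FR=W RL=W RR=S
t=14: FL=S FR=W RL=W RR=S
t=18: FL=S FR=S RL=S RR=S

t=1: phase=(2,8,8,2) vs β=9 → FL=S FR=S RL=S RR=S
t=3: phase=(4,10,10,4) vs β=9 → FL=S FR=W RL=W RR=S
t=14: phase=(3,9,9,3) vs β=9 → FL=S FR=W RL=W RR=S
t=18: phase=(7,1,1,7) vs β=9 → FL=S FR=S RL=S RR=S


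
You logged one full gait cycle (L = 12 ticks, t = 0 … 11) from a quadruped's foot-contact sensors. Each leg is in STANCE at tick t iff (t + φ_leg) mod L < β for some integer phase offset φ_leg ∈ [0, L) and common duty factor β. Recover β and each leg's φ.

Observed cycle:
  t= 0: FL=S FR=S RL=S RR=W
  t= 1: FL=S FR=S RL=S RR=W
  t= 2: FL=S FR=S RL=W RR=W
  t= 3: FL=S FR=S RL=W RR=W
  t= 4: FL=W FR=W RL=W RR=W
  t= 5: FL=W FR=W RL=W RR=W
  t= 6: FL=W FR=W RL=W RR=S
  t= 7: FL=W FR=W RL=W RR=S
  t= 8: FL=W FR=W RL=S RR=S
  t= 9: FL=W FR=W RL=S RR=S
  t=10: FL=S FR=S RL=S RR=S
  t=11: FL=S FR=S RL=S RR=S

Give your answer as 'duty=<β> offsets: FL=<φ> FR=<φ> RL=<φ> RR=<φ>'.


duty β = stance ticks per leg = 6
FL: stance ticks = 6; W→S at t=10 → φ=2
FR: stance ticks = 6; W→S at t=10 → φ=2
RL: stance ticks = 6; W→S at t=8 → φ=4
RR: stance ticks = 6; W→S at t=6 → φ=6

duty=6 offsets: FL=2 FR=2 RL=4 RR=6


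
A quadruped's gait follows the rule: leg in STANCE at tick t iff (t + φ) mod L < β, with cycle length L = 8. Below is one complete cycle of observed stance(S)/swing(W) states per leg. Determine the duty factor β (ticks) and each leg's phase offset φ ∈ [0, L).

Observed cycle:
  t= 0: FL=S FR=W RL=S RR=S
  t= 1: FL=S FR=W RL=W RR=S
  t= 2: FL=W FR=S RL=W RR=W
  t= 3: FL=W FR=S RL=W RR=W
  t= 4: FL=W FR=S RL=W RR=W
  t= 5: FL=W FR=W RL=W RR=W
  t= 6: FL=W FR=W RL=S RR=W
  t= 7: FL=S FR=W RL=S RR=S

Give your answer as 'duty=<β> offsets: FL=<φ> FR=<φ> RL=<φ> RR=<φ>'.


duty β = stance ticks per leg = 3
FL: stance ticks = 3; W→S at t=7 → φ=1
FR: stance ticks = 3; W→S at t=2 → φ=6
RL: stance ticks = 3; W→S at t=6 → φ=2
RR: stance ticks = 3; W→S at t=7 → φ=1

duty=3 offsets: FL=1 FR=6 RL=2 RR=1


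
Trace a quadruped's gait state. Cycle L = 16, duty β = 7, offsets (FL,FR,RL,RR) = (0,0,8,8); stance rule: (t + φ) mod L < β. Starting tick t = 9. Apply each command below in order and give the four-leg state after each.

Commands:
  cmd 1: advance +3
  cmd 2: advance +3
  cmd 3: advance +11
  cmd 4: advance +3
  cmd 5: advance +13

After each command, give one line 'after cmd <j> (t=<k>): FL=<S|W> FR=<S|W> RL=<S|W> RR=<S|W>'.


start t=9: FL=W FR=W RL=S RR=S
cmd 1: advance +3 → t=12, phase=(12,12,4,4) → FL=W FR=W RL=S RR=S
cmd 2: advance +3 → t=15, phase=(15,15,7,7) → FL=W FR=W RL=W RR=W
cmd 3: advance +11 → t=26, phase=(10,10,2,2) → FL=W FR=W RL=S RR=S
cmd 4: advance +3 → t=29, phase=(13,13,5,5) → FL=W FR=W RL=S RR=S
cmd 5: advance +13 → t=42, phase=(10,10,2,2) → FL=W FR=W RL=S RR=S

after cmd 1 (t=12): FL=W FR=W RL=S RR=S
after cmd 2 (t=15): FL=W FR=W RL=W RR=W
after cmd 3 (t=26): FL=W FR=W RL=S RR=S
after cmd 4 (t=29): FL=W FR=W RL=S RR=S
after cmd 5 (t=42): FL=W FR=W RL=S RR=S


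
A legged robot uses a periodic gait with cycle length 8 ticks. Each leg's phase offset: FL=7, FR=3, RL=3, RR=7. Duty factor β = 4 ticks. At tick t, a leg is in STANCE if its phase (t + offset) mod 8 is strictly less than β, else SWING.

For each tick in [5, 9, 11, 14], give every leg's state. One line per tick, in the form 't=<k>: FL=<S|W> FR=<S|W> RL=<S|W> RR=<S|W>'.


t=5: phase=(4,0,0,4) vs β=4 → FL=W FR=S RL=S RR=W
t=9: phase=(0,4,4,0) vs β=4 → FL=S FR=W RL=W RR=S
t=11: phase=(2,6,6,2) vs β=4 → FL=S FR=W RL=W RR=S
t=14: phase=(5,1,1,5) vs β=4 → FL=W FR=S RL=S RR=W

t=5: FL=W FR=S RL=S RR=W
t=9: FL=S FR=W RL=W RR=S
t=11: FL=S FR=W RL=W RR=S
t=14: FL=W FR=S RL=S RR=W


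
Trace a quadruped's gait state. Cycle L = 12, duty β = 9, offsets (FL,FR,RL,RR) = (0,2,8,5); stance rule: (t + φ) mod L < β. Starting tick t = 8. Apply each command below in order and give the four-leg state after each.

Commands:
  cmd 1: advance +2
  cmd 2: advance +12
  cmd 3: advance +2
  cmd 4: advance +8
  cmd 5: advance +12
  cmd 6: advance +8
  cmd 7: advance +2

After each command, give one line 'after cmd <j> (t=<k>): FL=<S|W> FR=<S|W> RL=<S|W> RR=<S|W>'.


start t=8: FL=S FR=W RL=S RR=S
cmd 1: advance +2 → t=10, phase=(10,0,6,3) → FL=W FR=S RL=S RR=S
cmd 2: advance +12 → t=22, phase=(10,0,6,3) → FL=W FR=S RL=S RR=S
cmd 3: advance +2 → t=24, phase=(0,2,8,5) → FL=S FR=S RL=S RR=S
cmd 4: advance +8 → t=32, phase=(8,10,4,1) → FL=S FR=W RL=S RR=S
cmd 5: advance +12 → t=44, phase=(8,10,4,1) → FL=S FR=W RL=S RR=S
cmd 6: advance +8 → t=52, phase=(4,6,0,9) → FL=S FR=S RL=S RR=W
cmd 7: advance +2 → t=54, phase=(6,8,2,11) → FL=S FR=S RL=S RR=W

after cmd 1 (t=10): FL=W FR=S RL=S RR=S
after cmd 2 (t=22): FL=W FR=S RL=S RR=S
after cmd 3 (t=24): FL=S FR=S RL=S RR=S
after cmd 4 (t=32): FL=S FR=W RL=S RR=S
after cmd 5 (t=44): FL=S FR=W RL=S RR=S
after cmd 6 (t=52): FL=S FR=S RL=S RR=W
after cmd 7 (t=54): FL=S FR=S RL=S RR=W


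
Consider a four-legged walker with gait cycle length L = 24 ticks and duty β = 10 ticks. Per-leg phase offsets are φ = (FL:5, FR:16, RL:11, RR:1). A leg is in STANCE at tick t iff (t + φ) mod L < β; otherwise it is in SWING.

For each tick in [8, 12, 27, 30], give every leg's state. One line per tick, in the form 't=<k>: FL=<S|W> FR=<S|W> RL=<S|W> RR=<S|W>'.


t=8: FL=W FR=S RL=W RR=S
t=12: FL=W FR=S RL=W RR=W
t=27: FL=S FR=W RL=W RR=S
t=30: FL=W FR=W RL=W RR=S

t=8: phase=(13,0,19,9) vs β=10 → FL=W FR=S RL=W RR=S
t=12: phase=(17,4,23,13) vs β=10 → FL=W FR=S RL=W RR=W
t=27: phase=(8,19,14,4) vs β=10 → FL=S FR=W RL=W RR=S
t=30: phase=(11,22,17,7) vs β=10 → FL=W FR=W RL=W RR=S


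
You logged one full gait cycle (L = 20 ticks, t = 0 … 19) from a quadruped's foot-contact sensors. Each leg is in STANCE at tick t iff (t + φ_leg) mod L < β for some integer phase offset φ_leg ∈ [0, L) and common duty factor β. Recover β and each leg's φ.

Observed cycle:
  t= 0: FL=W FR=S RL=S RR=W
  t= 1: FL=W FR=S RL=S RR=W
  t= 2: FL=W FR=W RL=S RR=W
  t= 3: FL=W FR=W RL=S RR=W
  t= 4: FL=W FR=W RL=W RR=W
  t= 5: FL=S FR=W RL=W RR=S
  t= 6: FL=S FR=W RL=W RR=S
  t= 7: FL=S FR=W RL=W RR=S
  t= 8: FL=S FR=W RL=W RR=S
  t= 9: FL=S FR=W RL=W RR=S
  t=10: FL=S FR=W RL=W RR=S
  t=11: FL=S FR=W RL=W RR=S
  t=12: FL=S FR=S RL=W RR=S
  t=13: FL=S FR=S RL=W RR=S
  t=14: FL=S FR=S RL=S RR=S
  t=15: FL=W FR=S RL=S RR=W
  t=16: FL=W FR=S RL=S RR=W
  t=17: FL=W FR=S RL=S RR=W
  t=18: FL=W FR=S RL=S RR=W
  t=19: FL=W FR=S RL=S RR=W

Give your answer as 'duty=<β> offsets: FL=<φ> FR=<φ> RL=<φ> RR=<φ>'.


duty=10 offsets: FL=15 FR=8 RL=6 RR=15

duty β = stance ticks per leg = 10
FL: stance ticks = 10; W→S at t=5 → φ=15
FR: stance ticks = 10; W→S at t=12 → φ=8
RL: stance ticks = 10; W→S at t=14 → φ=6
RR: stance ticks = 10; W→S at t=5 → φ=15


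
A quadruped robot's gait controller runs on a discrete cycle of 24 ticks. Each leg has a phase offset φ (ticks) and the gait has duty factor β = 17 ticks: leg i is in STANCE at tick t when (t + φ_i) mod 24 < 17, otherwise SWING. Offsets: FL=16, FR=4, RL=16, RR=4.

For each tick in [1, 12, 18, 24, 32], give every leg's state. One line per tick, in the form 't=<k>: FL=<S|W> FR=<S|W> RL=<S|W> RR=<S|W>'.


t=1: phase=(17,5,17,5) vs β=17 → FL=W FR=S RL=W RR=S
t=12: phase=(4,16,4,16) vs β=17 → FL=S FR=S RL=S RR=S
t=18: phase=(10,22,10,22) vs β=17 → FL=S FR=W RL=S RR=W
t=24: phase=(16,4,16,4) vs β=17 → FL=S FR=S RL=S RR=S
t=32: phase=(0,12,0,12) vs β=17 → FL=S FR=S RL=S RR=S

t=1: FL=W FR=S RL=W RR=S
t=12: FL=S FR=S RL=S RR=S
t=18: FL=S FR=W RL=S RR=W
t=24: FL=S FR=S RL=S RR=S
t=32: FL=S FR=S RL=S RR=S


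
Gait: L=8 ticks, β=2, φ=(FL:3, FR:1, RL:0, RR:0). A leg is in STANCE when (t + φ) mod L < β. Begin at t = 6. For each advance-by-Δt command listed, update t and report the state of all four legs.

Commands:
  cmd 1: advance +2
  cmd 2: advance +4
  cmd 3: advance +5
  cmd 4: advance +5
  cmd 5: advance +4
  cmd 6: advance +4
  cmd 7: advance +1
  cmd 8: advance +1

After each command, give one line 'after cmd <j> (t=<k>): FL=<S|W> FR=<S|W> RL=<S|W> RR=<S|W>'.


start t=6: FL=S FR=W RL=W RR=W
cmd 1: advance +2 → t=8, phase=(3,1,0,0) → FL=W FR=S RL=S RR=S
cmd 2: advance +4 → t=12, phase=(7,5,4,4) → FL=W FR=W RL=W RR=W
cmd 3: advance +5 → t=17, phase=(4,2,1,1) → FL=W FR=W RL=S RR=S
cmd 4: advance +5 → t=22, phase=(1,7,6,6) → FL=S FR=W RL=W RR=W
cmd 5: advance +4 → t=26, phase=(5,3,2,2) → FL=W FR=W RL=W RR=W
cmd 6: advance +4 → t=30, phase=(1,7,6,6) → FL=S FR=W RL=W RR=W
cmd 7: advance +1 → t=31, phase=(2,0,7,7) → FL=W FR=S RL=W RR=W
cmd 8: advance +1 → t=32, phase=(3,1,0,0) → FL=W FR=S RL=S RR=S

after cmd 1 (t=8): FL=W FR=S RL=S RR=S
after cmd 2 (t=12): FL=W FR=W RL=W RR=W
after cmd 3 (t=17): FL=W FR=W RL=S RR=S
after cmd 4 (t=22): FL=S FR=W RL=W RR=W
after cmd 5 (t=26): FL=W FR=W RL=W RR=W
after cmd 6 (t=30): FL=S FR=W RL=W RR=W
after cmd 7 (t=31): FL=W FR=S RL=W RR=W
after cmd 8 (t=32): FL=W FR=S RL=S RR=S


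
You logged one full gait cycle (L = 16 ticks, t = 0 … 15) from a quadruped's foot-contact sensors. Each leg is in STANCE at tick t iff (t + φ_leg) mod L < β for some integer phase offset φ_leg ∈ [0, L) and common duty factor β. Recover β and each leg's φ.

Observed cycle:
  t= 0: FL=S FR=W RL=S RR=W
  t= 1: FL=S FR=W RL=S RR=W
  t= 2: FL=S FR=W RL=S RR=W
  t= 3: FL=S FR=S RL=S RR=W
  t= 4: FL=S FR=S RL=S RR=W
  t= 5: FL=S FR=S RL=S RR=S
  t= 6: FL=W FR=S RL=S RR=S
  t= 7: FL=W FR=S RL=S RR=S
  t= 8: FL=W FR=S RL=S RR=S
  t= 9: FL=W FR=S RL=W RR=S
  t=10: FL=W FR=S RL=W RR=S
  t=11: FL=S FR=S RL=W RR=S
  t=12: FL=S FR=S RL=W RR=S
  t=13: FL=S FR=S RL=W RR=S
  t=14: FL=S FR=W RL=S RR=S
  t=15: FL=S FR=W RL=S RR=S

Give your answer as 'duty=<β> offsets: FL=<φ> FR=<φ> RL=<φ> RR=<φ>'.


duty=11 offsets: FL=5 FR=13 RL=2 RR=11

duty β = stance ticks per leg = 11
FL: stance ticks = 11; W→S at t=11 → φ=5
FR: stance ticks = 11; W→S at t=3 → φ=13
RL: stance ticks = 11; W→S at t=14 → φ=2
RR: stance ticks = 11; W→S at t=5 → φ=11
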